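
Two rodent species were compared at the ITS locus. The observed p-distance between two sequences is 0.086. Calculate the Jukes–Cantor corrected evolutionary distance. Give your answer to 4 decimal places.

0.0913

d = −(3/4) ln(1 − 4p/3) = −0.75 ln(1 − 0.114667) = −0.75 ln(0.885333)
  = −0.75 × (-0.121791) = 0.091343 substitutions/site.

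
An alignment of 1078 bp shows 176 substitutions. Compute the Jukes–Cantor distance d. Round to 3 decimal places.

0.184

p = 176/1078 ≈ 0.163265.
d = −(3/4) ln(1 − 4p/3) = −0.75 ln(1 − 0.217687) = −0.75 ln(0.782313)
  = −0.75 × (-0.245500) = 0.184125 substitutions/site.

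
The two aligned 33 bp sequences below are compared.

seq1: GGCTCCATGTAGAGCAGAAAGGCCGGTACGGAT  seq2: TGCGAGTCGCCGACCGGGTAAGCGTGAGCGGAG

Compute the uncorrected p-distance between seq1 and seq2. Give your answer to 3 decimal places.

0.545

The sequences differ at 18 of 33 positions.
p = 18/33 = 0.545454… ≈ 0.545 (to 3 d.p.).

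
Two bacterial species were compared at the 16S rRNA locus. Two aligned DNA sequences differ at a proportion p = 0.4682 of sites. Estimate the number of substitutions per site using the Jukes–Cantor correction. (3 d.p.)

0.734

d = −(3/4) ln(1 − 4p/3) = −0.75 ln(1 − 0.624267) = −0.75 ln(0.375733)
  = −0.75 × (-0.978876) = 0.734157 substitutions/site.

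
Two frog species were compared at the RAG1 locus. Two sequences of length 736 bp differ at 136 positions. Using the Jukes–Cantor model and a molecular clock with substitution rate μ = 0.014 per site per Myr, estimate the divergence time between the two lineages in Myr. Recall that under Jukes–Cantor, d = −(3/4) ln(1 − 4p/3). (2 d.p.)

7.58

p = 136/736 ≈ 0.184783.
d = −(3/4) ln(1 − 4p/3) = −0.75 ln(1 − 0.246377) = −0.75 ln(0.753623)
  = −0.75 × (-0.282863) = 0.212147 substitutions/site.
Under a molecular clock d = 2μt, so t = d/(2μ) = 0.212147 / (2 × 0.014) = 7.58 Myr.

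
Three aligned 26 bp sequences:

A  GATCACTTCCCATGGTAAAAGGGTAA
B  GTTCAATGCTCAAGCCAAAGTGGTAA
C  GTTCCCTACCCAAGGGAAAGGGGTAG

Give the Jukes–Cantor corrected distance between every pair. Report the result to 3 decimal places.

d(A,B) = 0.464, d(A,C) = 0.334, d(B,C) = 0.396

A–B: 9/26 sites differ → p ≈ 0.346154, d = −0.75 ln(1 − 0.461539) = 0.464280 ≈ 0.464.
A–C: 7/26 sites differ → p ≈ 0.269231, d = −0.75 ln(1 − 0.358975) = 0.333515 ≈ 0.334.
B–C: 8/26 sites differ → p ≈ 0.307692, d = −0.75 ln(1 − 0.410256) = 0.396050 ≈ 0.396.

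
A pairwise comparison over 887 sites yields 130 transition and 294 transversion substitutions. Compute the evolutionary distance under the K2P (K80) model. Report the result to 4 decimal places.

P = 130/887 ≈ 0.146561 and Q = 294/887 ≈ 0.331454.
Under the Kimura two-parameter model, d = −½ ln(1 − 2P − Q) − ¼ ln(1 − 2Q).
1 − 2P − Q = 0.375424, giving −½ ln(0.375424) = 0.489850.
1 − 2Q = 0.337092, giving −¼ ln(0.337092) = 0.271850.
d = 0.489850 + 0.271850 = 0.761700.

0.7617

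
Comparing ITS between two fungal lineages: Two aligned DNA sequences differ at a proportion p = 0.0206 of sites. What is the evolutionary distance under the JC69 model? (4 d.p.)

d = −(3/4) ln(1 − 4p/3) = −0.75 ln(1 − 0.027467) = −0.75 ln(0.972533)
  = −0.75 × (-0.027851) = 0.020888 substitutions/site.

0.0209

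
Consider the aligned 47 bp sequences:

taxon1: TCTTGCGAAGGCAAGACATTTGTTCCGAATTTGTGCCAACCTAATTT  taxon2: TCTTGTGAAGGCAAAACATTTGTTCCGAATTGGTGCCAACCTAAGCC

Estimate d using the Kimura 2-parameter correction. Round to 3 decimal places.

0.142

Of 47 sites, 4 differences are transitions and 2 are transversions, so P = 4/47 ≈ 0.085106 and Q = 2/47 ≈ 0.042553.
Under the Kimura two-parameter model, d = −½ ln(1 − 2P − Q) − ¼ ln(1 − 2Q).
1 − 2P − Q = 0.787235, giving −½ ln(0.787235) = 0.119614.
1 − 2Q = 0.914894, giving −¼ ln(0.914894) = 0.022237.
d = 0.119614 + 0.022237 = 0.141851.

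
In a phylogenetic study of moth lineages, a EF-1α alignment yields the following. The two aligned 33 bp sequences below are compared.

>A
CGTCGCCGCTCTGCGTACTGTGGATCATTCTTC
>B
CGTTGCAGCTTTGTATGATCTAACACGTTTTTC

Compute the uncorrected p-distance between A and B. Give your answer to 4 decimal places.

0.4242

The sequences differ at 14 of 33 positions.
p = 14/33 = 0.424242… ≈ 0.4242 (to 4 d.p.).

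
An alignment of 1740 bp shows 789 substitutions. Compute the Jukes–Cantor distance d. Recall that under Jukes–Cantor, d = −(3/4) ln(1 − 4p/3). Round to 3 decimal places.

p = 789/1740 ≈ 0.453448.
d = −(3/4) ln(1 − 4p/3) = −0.75 ln(1 − 0.604597) = −0.75 ln(0.395403)
  = −0.75 × (-0.927850) = 0.695888 substitutions/site.

0.696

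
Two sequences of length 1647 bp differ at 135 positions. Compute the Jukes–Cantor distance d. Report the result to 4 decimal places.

0.0868

p = 135/1647 ≈ 0.081967.
d = −(3/4) ln(1 − 4p/3) = −0.75 ln(1 − 0.109289) = −0.75 ln(0.890711)
  = −0.75 × (-0.115735) = 0.086801 substitutions/site.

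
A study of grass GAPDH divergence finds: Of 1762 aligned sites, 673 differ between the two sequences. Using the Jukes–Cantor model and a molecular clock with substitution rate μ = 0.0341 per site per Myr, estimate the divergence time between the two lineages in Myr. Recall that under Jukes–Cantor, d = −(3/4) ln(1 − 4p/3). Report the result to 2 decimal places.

p = 673/1762 ≈ 0.381952.
d = −(3/4) ln(1 − 4p/3) = −0.75 ln(1 − 0.509269) = −0.75 ln(0.490731)
  = −0.75 × (-0.711859) = 0.533894 substitutions/site.
Under a molecular clock d = 2μt, so t = d/(2μ) = 0.533894 / (2 × 0.0341) = 7.83 Myr.

7.83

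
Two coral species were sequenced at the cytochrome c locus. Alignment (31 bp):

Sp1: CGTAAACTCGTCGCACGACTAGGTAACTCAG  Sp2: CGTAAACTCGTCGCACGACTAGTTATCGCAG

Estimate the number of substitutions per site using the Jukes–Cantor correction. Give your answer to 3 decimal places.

0.104

The sequences differ at 3 of 31 sites (23, 26, 28), so p = 3/31 ≈ 0.096774.
d = −(3/4) ln(1 − 4p/3) = −0.75 ln(1 − 0.129032) = −0.75 ln(0.870968)
  = −0.75 × (-0.138150) = 0.103613 substitutions/site.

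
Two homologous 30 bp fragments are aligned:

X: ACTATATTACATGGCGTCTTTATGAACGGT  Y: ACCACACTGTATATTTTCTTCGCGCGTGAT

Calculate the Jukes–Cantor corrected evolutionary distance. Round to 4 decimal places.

The sequences differ at 16 of 30 sites, so p = 16/30 ≈ 0.533333.
d = −(3/4) ln(1 − 4p/3) = −0.75 ln(1 − 0.711111) = −0.75 ln(0.288889)
  = −0.75 × (-1.241713) = 0.931285 substitutions/site.

0.9313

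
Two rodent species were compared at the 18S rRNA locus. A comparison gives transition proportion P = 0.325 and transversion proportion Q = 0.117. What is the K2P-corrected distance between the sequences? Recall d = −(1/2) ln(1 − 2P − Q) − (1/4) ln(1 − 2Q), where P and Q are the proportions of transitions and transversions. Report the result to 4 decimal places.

0.7950

Under the Kimura two-parameter model, d = −½ ln(1 − 2P − Q) − ¼ ln(1 − 2Q).
1 − 2P − Q = 0.233, giving −½ ln(0.233) = 0.728358.
1 − 2Q = 0.766, giving −¼ ln(0.766) = 0.066643.
d = 0.728358 + 0.066643 = 0.795001.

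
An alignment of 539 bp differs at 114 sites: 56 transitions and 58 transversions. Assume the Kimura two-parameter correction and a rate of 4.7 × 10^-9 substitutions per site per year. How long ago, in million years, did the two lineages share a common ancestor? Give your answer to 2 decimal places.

P = 56/539 ≈ 0.103896 and Q = 58/539 ≈ 0.107607.
Under the Kimura two-parameter model, d = −½ ln(1 − 2P − Q) − ¼ ln(1 − 2Q).
1 − 2P − Q = 0.684601, giving −½ ln(0.684601) = 0.189460.
1 − 2Q = 0.784786, giving −¼ ln(0.784786) = 0.060586.
d = 0.189460 + 0.060586 = 0.250046.
Under a molecular clock d = 2μt, so t = d/(2μ) = 0.250046 / (2 × 4.7 × 10^-9) = 26.60 million years.

26.60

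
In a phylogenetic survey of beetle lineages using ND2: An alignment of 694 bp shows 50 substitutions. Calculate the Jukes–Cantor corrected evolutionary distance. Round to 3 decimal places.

p = 50/694 ≈ 0.072046.
d = −(3/4) ln(1 − 4p/3) = −0.75 ln(1 − 0.096061) = −0.75 ln(0.903939)
  = −0.75 × (-0.100993) = 0.075745 substitutions/site.

0.076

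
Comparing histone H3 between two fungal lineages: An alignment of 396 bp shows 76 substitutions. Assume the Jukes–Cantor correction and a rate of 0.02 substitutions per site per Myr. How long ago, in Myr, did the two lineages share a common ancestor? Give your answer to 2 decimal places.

5.54

p = 76/396 ≈ 0.191919.
d = −(3/4) ln(1 − 4p/3) = −0.75 ln(1 − 0.255892) = −0.75 ln(0.744108)
  = −0.75 × (-0.295569) = 0.221677 substitutions/site.
Under a molecular clock d = 2μt, so t = d/(2μ) = 0.221677 / (2 × 0.02) = 5.54 Myr.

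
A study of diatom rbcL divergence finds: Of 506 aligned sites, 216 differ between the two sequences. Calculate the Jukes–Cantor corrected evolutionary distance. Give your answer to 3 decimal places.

p = 216/506 ≈ 0.426877.
d = −(3/4) ln(1 − 4p/3) = −0.75 ln(1 − 0.569169) = −0.75 ln(0.430831)
  = −0.75 × (-0.842039) = 0.631529 substitutions/site.

0.632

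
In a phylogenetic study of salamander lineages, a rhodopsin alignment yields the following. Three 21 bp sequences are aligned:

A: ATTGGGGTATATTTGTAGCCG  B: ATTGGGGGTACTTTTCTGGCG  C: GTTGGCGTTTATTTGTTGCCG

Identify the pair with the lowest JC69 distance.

A–B: 8/21 differ, p = 0.381, d = 0.532.
A–C: 4/21 differ, p = 0.190, d = 0.220.
B–C: 8/21 differ, p = 0.381, d = 0.532.
The smallest distance is between A and C.

A and C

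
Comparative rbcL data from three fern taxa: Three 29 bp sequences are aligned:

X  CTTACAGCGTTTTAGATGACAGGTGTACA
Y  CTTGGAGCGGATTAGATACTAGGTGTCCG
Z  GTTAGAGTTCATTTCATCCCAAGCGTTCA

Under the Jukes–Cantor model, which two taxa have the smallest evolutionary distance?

X–Y: 9/29 differ, p = 0.310, d = 0.401.
X–Z: 13/29 differ, p = 0.448, d = 0.683.
Y–Z: 13/29 differ, p = 0.448, d = 0.683.
The smallest distance is between X and Y.

X and Y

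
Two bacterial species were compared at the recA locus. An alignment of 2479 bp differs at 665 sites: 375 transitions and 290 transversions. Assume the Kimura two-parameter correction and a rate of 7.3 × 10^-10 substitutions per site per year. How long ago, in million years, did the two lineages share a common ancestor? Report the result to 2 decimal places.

P = 375/2479 ≈ 0.151271 and Q = 290/2479 ≈ 0.116983.
Under the Kimura two-parameter model, d = −½ ln(1 − 2P − Q) − ¼ ln(1 − 2Q).
1 − 2P − Q = 0.580475, giving −½ ln(0.580475) = 0.271954.
1 − 2Q = 0.766034, giving −¼ ln(0.766034) = 0.066632.
d = 0.271954 + 0.066632 = 0.338586.
Under a molecular clock d = 2μt, so t = d/(2μ) = 0.338586 / (2 × 7.3 × 10^-10) = 231.91 million years.

231.91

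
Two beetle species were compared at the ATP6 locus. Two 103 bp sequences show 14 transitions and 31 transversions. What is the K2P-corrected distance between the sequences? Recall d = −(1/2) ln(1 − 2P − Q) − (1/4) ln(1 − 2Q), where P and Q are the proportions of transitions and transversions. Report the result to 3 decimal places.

P = 14/103 ≈ 0.135922 and Q = 31/103 ≈ 0.300971.
Under the Kimura two-parameter model, d = −½ ln(1 − 2P − Q) − ¼ ln(1 − 2Q).
1 − 2P − Q = 0.427185, giving −½ ln(0.427185) = 0.425269.
1 − 2Q = 0.398058, giving −¼ ln(0.398058) = 0.230289.
d = 0.425269 + 0.230289 = 0.655558.

0.656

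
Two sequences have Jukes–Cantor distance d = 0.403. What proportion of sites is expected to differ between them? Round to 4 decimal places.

p = (3/4)(1 − e^(−4d/3)) = 0.75 × (1 − e^(-0.537333)) = 0.75 × (1 − 0.584305) = 0.311771.

0.3118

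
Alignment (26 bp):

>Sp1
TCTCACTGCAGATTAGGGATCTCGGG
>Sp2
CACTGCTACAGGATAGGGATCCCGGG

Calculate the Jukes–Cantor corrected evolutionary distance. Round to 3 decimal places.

The sequences differ at 9 of 26 sites (1, 2, 3, 4, 5, 8, 12, 13, 22), so p = 9/26 ≈ 0.346154.
d = −(3/4) ln(1 − 4p/3) = −0.75 ln(1 − 0.461539) = −0.75 ln(0.538461)
  = −0.75 × (-0.619040) = 0.464280 substitutions/site.

0.464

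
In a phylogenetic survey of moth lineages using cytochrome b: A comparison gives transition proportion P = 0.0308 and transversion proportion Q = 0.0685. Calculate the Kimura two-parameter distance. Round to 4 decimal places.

0.1065

Under the Kimura two-parameter model, d = −½ ln(1 − 2P − Q) − ¼ ln(1 − 2Q).
1 − 2P − Q = 0.8699, giving −½ ln(0.8699) = 0.069689.
1 − 2Q = 0.863, giving −¼ ln(0.863) = 0.036835.
d = 0.069689 + 0.036835 = 0.106524.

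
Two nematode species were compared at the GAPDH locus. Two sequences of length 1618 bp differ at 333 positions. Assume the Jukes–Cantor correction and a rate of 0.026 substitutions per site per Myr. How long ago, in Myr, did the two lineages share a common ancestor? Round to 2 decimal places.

4.63

p = 333/1618 ≈ 0.20581.
d = −(3/4) ln(1 − 4p/3) = −0.75 ln(1 − 0.274413) = −0.75 ln(0.725587)
  = −0.75 × (-0.320774) = 0.240581 substitutions/site.
Under a molecular clock d = 2μt, so t = d/(2μ) = 0.240581 / (2 × 0.026) = 4.63 Myr.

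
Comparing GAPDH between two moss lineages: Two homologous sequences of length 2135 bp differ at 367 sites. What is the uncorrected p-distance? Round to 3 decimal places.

0.172

p = 367/2135 = 0.171896… ≈ 0.172 (to 3 d.p.).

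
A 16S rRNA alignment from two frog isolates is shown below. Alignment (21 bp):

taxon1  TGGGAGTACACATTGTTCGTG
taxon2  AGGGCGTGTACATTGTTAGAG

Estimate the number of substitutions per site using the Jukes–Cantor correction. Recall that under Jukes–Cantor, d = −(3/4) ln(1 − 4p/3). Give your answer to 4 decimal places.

The sequences differ at 6 of 21 sites (1, 5, 8, 9, 18, 20), so p = 6/21 ≈ 0.285714.
d = −(3/4) ln(1 − 4p/3) = −0.75 ln(1 − 0.380952) = −0.75 ln(0.619048)
  = −0.75 × (-0.479572) = 0.359679 substitutions/site.

0.3597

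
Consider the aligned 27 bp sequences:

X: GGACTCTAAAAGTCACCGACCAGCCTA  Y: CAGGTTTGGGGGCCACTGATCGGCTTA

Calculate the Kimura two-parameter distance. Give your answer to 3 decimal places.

1.688

Of 27 sites, 12 differences are transitions and 2 are transversions, so P = 12/27 ≈ 0.444444 and Q = 2/27 ≈ 0.074074.
Under the Kimura two-parameter model, d = −½ ln(1 − 2P − Q) − ¼ ln(1 − 2Q).
1 − 2P − Q = 0.037038, giving −½ ln(0.037038) = 1.647905.
1 − 2Q = 0.851852, giving −¼ ln(0.851852) = 0.040086.
d = 1.647905 + 0.040086 = 1.687991.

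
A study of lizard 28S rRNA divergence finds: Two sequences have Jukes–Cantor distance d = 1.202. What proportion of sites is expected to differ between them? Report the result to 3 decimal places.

p = (3/4)(1 − e^(−4d/3)) = 0.75 × (1 − e^(-1.602667)) = 0.75 × (1 − 0.201359) = 0.598981.

0.599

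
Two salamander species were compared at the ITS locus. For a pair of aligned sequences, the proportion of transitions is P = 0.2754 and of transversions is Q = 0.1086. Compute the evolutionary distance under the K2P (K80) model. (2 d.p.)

0.60

Under the Kimura two-parameter model, d = −½ ln(1 − 2P − Q) − ¼ ln(1 − 2Q).
1 − 2P − Q = 0.3406, giving −½ ln(0.3406) = 0.538523.
1 − 2Q = 0.7828, giving −¼ ln(0.7828) = 0.061220.
d = 0.538523 + 0.061220 = 0.599743.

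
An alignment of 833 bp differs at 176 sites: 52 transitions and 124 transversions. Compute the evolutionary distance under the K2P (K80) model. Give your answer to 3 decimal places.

P = 52/833 ≈ 0.062425 and Q = 124/833 ≈ 0.14886.
Under the Kimura two-parameter model, d = −½ ln(1 − 2P − Q) − ¼ ln(1 − 2Q).
1 − 2P − Q = 0.72629, giving −½ ln(0.72629) = 0.159903.
1 − 2Q = 0.70228, giving −¼ ln(0.70228) = 0.088356.
d = 0.159903 + 0.088356 = 0.248259.

0.248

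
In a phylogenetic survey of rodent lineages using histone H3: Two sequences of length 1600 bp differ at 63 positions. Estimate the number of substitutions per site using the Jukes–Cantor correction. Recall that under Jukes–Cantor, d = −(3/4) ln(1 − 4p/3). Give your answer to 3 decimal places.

p = 63/1600 = 0.039375.
d = −(3/4) ln(1 − 4p/3) = −0.75 ln(1 − 0.0525) = −0.75 ln(0.9475)
  = −0.75 × (-0.053928) = 0.040446 substitutions/site.

0.040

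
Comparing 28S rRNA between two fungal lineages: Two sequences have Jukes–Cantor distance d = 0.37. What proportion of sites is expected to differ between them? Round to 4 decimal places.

0.2921

p = (3/4)(1 − e^(−4d/3)) = 0.75 × (1 − e^(-0.493333)) = 0.75 × (1 − 0.610588) = 0.292059.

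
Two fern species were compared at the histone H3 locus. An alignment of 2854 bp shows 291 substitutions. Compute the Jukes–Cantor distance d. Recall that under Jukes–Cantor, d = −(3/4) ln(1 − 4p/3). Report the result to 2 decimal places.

p = 291/2854 ≈ 0.101962.
d = −(3/4) ln(1 − 4p/3) = −0.75 ln(1 − 0.135949) = −0.75 ln(0.864051)
  = −0.75 × (-0.146123) = 0.109592 substitutions/site.

0.11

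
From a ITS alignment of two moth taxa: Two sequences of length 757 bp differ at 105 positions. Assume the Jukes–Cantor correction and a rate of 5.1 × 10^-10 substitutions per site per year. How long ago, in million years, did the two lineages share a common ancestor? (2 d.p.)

p = 105/757 ≈ 0.138705.
d = −(3/4) ln(1 − 4p/3) = −0.75 ln(1 − 0.18494) = −0.75 ln(0.81506)
  = −0.75 × (-0.204494) = 0.153371 substitutions/site.
Under a molecular clock d = 2μt, so t = d/(2μ) = 0.153371 / (2 × 5.1 × 10^-10) = 150.36 million years.

150.36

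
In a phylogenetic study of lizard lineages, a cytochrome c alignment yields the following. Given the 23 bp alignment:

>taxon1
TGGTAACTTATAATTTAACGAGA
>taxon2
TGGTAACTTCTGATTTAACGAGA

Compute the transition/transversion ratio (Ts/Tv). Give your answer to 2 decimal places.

Transitions are A↔G and C↔T; transversions are all other mismatches.
Transitions: 1. Transversions: 1.
R = 1/1 = 1.00.

1.00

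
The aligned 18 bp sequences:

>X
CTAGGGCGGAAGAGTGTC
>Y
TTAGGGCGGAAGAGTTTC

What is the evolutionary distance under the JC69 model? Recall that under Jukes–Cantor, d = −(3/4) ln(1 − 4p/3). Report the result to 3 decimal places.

0.120

The sequences differ at 2 of 18 sites (1, 16), so p = 2/18 ≈ 0.111111.
d = −(3/4) ln(1 − 4p/3) = −0.75 ln(1 − 0.148148) = −0.75 ln(0.851852)
  = −0.75 × (-0.160342) = 0.120257 substitutions/site.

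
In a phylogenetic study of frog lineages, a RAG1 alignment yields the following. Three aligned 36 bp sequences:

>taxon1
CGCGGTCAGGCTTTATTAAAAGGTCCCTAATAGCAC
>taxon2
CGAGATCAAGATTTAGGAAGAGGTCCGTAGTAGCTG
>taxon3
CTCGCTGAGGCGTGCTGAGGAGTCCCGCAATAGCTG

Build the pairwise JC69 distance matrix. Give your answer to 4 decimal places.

d(taxon1,taxon2) = 0.3924, d(taxon1,taxon3) = 0.6082, d(taxon2,taxon3) = 0.6082

taxon1–taxon2: 11/36 sites differ → p ≈ 0.305556, d = −0.75 ln(1 − 0.407408) = 0.392437 ≈ 0.3924.
taxon1–taxon3: 15/36 sites differ → p ≈ 0.416667, d = −0.75 ln(1 − 0.555556) = 0.608198 ≈ 0.6082.
taxon2–taxon3: 15/36 sites differ → p ≈ 0.416667, d = −0.75 ln(1 − 0.555556) = 0.608198 ≈ 0.6082.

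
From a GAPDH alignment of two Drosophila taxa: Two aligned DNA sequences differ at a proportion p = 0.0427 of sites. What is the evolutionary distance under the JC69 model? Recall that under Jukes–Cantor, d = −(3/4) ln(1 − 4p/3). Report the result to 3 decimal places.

d = −(3/4) ln(1 − 4p/3) = −0.75 ln(1 − 0.056933) = −0.75 ln(0.943067)
  = −0.75 × (-0.058618) = 0.043964 substitutions/site.

0.044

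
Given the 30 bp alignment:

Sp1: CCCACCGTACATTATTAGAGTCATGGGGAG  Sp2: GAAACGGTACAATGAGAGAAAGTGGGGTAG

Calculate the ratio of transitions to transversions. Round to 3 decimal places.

Transitions are A↔G and C↔T; transversions are all other mismatches.
Transitions: 2. Transversions: 12.
R = 2/12 = 0.166666… ≈ 0.167 (to 3 d.p.).

0.167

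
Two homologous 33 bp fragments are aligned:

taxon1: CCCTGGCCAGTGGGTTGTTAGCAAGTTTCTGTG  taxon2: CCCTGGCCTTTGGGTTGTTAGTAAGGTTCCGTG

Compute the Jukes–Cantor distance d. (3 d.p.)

The sequences differ at 5 of 33 sites (9, 10, 22, 26, 30), so p = 5/33 ≈ 0.151515.
d = −(3/4) ln(1 − 4p/3) = −0.75 ln(1 − 0.20202) = −0.75 ln(0.79798)
  = −0.75 × (-0.225672) = 0.169254 substitutions/site.

0.169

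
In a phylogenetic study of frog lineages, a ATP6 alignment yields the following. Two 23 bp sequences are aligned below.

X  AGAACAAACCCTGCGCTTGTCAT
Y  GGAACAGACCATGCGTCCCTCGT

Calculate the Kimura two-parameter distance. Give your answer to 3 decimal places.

0.517

Of 23 sites, 6 differences are transitions and 2 are transversions, so P = 6/23 ≈ 0.26087 and Q = 2/23 ≈ 0.086957.
Under the Kimura two-parameter model, d = −½ ln(1 − 2P − Q) − ¼ ln(1 − 2Q).
1 − 2P − Q = 0.391303, giving −½ ln(0.391303) = 0.469137.
1 − 2Q = 0.826086, giving −¼ ln(0.826086) = 0.047764.
d = 0.469137 + 0.047764 = 0.516901.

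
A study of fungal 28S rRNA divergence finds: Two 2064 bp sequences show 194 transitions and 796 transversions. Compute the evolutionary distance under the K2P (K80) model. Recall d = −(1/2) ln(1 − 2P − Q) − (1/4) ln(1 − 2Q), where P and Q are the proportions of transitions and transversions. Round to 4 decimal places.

0.7951

P = 194/2064 ≈ 0.093992 and Q = 796/2064 ≈ 0.385659.
Under the Kimura two-parameter model, d = −½ ln(1 − 2P − Q) − ¼ ln(1 − 2Q).
1 − 2P − Q = 0.426357, giving −½ ln(0.426357) = 0.426239.
1 − 2Q = 0.228682, giving −¼ ln(0.228682) = 0.368856.
d = 0.426239 + 0.368856 = 0.795095.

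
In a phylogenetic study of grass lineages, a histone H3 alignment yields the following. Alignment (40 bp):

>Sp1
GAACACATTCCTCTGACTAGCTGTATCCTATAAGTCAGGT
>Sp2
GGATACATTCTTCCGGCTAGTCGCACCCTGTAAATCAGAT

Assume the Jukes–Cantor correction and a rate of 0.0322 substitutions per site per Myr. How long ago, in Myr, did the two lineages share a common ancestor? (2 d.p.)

The sequences differ at 12 of 40 sites, so p = 12/40 = 0.3.
d = −(3/4) ln(1 − 4p/3) = −0.75 ln(1 − 0.4) = −0.75 ln(0.6)
  = −0.75 × (-0.510826) = 0.383120 substitutions/site.
Under a molecular clock d = 2μt, so t = d/(2μ) = 0.383120 / (2 × 0.0322) = 5.95 Myr.

5.95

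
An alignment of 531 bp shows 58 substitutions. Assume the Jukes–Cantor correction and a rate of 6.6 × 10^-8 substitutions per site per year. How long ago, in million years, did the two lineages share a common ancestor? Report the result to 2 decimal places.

p = 58/531 ≈ 0.109228.
d = −(3/4) ln(1 − 4p/3) = −0.75 ln(1 − 0.145637) = −0.75 ln(0.854363)
  = −0.75 × (-0.157399) = 0.118049 substitutions/site.
Under a molecular clock d = 2μt, so t = d/(2μ) = 0.118049 / (2 × 6.6 × 10^-8) = 0.89 million years.

0.89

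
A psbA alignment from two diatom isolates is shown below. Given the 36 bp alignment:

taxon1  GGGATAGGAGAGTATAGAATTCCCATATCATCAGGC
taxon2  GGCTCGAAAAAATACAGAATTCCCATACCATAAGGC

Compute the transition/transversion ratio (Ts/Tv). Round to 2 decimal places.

Transitions are A↔G and C↔T; transversions are all other mismatches.
Transitions: 8. Transversions: 3.
R = 8/3 = 2.666666… ≈ 2.67 (to 2 d.p.).

2.67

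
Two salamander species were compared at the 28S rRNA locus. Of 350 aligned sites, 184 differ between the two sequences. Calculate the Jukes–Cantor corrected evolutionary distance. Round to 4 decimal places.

p = 184/350 ≈ 0.525714.
d = −(3/4) ln(1 − 4p/3) = −0.75 ln(1 − 0.700952) = −0.75 ln(0.299048)
  = −0.75 × (-1.207151) = 0.905363 substitutions/site.

0.9054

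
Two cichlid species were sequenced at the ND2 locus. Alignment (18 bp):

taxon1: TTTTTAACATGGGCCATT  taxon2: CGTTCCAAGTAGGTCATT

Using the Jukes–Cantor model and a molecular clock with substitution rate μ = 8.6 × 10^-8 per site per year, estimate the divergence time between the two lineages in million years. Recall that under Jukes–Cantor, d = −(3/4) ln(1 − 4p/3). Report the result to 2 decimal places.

The sequences differ at 8 of 18 sites (1, 2, 5, 6, 8, 9, 11, 14), so p = 8/18 ≈ 0.444444.
d = −(3/4) ln(1 − 4p/3) = −0.75 ln(1 − 0.592592) = −0.75 ln(0.407408)
  = −0.75 × (-0.897940) = 0.673455 substitutions/site.
Under a molecular clock d = 2μt, so t = d/(2μ) = 0.673455 / (2 × 8.6 × 10^-8) = 3.92 million years.

3.92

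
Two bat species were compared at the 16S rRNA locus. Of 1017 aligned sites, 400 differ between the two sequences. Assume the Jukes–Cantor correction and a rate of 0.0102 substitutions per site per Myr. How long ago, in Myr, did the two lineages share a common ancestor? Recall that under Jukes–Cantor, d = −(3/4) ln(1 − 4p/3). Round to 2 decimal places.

27.32

p = 400/1017 ≈ 0.393314.
d = −(3/4) ln(1 − 4p/3) = −0.75 ln(1 − 0.524419) = −0.75 ln(0.475581)
  = −0.75 × (-0.743218) = 0.557414 substitutions/site.
Under a molecular clock d = 2μt, so t = d/(2μ) = 0.557414 / (2 × 0.0102) = 27.32 Myr.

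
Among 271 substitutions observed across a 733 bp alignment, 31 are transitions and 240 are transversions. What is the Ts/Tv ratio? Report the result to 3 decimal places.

0.129

R = 31/240 = 0.129166… ≈ 0.129 (to 3 d.p.).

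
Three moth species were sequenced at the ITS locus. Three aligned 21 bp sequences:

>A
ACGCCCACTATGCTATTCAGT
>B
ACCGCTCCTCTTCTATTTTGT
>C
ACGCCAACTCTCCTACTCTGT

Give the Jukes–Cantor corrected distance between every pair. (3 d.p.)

d(A,B) = 0.532, d(A,C) = 0.286, d(B,C) = 0.441

A–B: 8/21 sites differ → p ≈ 0.380952, d = −0.75 ln(1 − 0.507936) = 0.531860 ≈ 0.532.
A–C: 5/21 sites differ → p ≈ 0.238095, d = −0.75 ln(1 − 0.31746) = 0.286451 ≈ 0.286.
B–C: 7/21 sites differ → p ≈ 0.333333, d = −0.75 ln(1 − 0.444444) = 0.440839 ≈ 0.441.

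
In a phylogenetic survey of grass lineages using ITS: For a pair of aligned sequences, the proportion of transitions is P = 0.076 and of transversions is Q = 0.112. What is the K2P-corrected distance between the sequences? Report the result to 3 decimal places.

0.217

Under the Kimura two-parameter model, d = −½ ln(1 − 2P − Q) − ¼ ln(1 − 2Q).
1 − 2P − Q = 0.736, giving −½ ln(0.736) = 0.153263.
1 − 2Q = 0.776, giving −¼ ln(0.776) = 0.063401.
d = 0.153263 + 0.063401 = 0.216664.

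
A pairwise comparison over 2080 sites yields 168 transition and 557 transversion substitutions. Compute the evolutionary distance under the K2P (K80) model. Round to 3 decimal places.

0.472

P = 168/2080 ≈ 0.080769 and Q = 557/2080 ≈ 0.267788.
Under the Kimura two-parameter model, d = −½ ln(1 − 2P − Q) − ¼ ln(1 − 2Q).
1 − 2P − Q = 0.570674, giving −½ ln(0.570674) = 0.280469.
1 − 2Q = 0.464424, giving −¼ ln(0.464424) = 0.191739.
d = 0.280469 + 0.191739 = 0.472208.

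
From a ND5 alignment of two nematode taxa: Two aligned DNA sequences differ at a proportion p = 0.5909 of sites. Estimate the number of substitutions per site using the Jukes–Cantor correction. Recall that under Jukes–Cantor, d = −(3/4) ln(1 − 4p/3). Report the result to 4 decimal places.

1.1629

d = −(3/4) ln(1 − 4p/3) = −0.75 ln(1 − 0.787867) = −0.75 ln(0.212133)
  = −0.75 × (-1.550542) = 1.162907 substitutions/site.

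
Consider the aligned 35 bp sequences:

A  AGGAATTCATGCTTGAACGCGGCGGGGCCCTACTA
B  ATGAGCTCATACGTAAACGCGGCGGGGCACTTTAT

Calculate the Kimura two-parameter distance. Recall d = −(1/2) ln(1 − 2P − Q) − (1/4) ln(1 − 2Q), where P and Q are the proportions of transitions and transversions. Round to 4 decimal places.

0.4104

Of 35 sites, 5 differences are transitions and 6 are transversions, so P = 5/35 ≈ 0.142857 and Q = 6/35 ≈ 0.171429.
Under the Kimura two-parameter model, d = −½ ln(1 − 2P − Q) − ¼ ln(1 − 2Q).
1 − 2P − Q = 0.542857, giving −½ ln(0.542857) = 0.305455.
1 − 2Q = 0.657142, giving −¼ ln(0.657142) = 0.104964.
d = 0.305455 + 0.104964 = 0.410419.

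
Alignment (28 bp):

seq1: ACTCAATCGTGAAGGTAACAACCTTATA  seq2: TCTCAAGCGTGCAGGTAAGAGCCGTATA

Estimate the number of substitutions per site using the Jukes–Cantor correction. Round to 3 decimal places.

The sequences differ at 6 of 28 sites (1, 7, 12, 19, 21, 24), so p = 6/28 ≈ 0.214286.
d = −(3/4) ln(1 − 4p/3) = −0.75 ln(1 − 0.285715) = −0.75 ln(0.714285)
  = −0.75 × (-0.336473) = 0.252355 substitutions/site.

0.252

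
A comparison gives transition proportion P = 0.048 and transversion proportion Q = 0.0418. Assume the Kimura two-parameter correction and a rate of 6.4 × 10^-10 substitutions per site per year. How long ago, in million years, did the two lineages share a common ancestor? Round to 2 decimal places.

74.97

Under the Kimura two-parameter model, d = −½ ln(1 − 2P − Q) − ¼ ln(1 − 2Q).
1 − 2P − Q = 0.8622, giving −½ ln(0.8622) = 0.074134.
1 − 2Q = 0.9164, giving −¼ ln(0.9164) = 0.021826.
d = 0.074134 + 0.021826 = 0.095960.
Under a molecular clock d = 2μt, so t = d/(2μ) = 0.095960 / (2 × 6.4 × 10^-10) = 74.97 million years.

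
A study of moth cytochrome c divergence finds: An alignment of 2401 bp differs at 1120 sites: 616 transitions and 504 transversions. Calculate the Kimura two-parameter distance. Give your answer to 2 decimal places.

P = 616/2401 ≈ 0.25656 and Q = 504/2401 ≈ 0.209913.
Under the Kimura two-parameter model, d = −½ ln(1 − 2P − Q) − ¼ ln(1 − 2Q).
1 − 2P − Q = 0.276967, giving −½ ln(0.276967) = 0.641928.
1 − 2Q = 0.580174, giving −¼ ln(0.580174) = 0.136107.
d = 0.641928 + 0.136107 = 0.778035.

0.78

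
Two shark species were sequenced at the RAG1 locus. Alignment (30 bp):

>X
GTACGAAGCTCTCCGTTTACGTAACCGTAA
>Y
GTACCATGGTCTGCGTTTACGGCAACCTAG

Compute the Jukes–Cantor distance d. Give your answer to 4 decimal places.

0.3831

The sequences differ at 9 of 30 sites (5, 7, 9, 13, 22, 23, 25, 27, 30), so p = 9/30 = 0.3.
d = −(3/4) ln(1 − 4p/3) = −0.75 ln(1 − 0.4) = −0.75 ln(0.6)
  = −0.75 × (-0.510826) = 0.383120 substitutions/site.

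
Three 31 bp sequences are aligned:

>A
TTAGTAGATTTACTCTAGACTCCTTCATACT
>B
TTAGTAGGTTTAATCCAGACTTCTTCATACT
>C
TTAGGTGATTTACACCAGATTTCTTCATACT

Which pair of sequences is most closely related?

A–B: 4/31 differ, p = 0.129, d = 0.142.
A–C: 6/31 differ, p = 0.194, d = 0.224.
B–C: 6/31 differ, p = 0.194, d = 0.224.
The smallest distance is between A and B.

A and B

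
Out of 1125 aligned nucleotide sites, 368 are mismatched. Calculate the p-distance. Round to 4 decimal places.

0.3271

p = 368/1125 = 0.327111… ≈ 0.3271 (to 4 d.p.).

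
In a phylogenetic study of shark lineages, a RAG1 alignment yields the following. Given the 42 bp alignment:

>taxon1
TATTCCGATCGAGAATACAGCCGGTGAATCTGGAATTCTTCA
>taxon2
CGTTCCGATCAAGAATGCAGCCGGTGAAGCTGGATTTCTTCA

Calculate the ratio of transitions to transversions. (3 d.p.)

2.000

Transitions are A↔G and C↔T; transversions are all other mismatches.
Transitions: 4. Transversions: 2.
R = 4/2 = 2.000.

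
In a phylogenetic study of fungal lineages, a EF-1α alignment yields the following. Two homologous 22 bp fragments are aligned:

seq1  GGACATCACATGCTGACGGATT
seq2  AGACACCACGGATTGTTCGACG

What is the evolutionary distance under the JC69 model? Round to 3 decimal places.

The sequences differ at 11 of 22 sites, so p = 11/22 = 0.5.
d = −(3/4) ln(1 − 4p/3) = −0.75 ln(1 − 0.666667) = −0.75 ln(0.333333)
  = −0.75 × (-1.098613) = 0.823960 substitutions/site.

0.824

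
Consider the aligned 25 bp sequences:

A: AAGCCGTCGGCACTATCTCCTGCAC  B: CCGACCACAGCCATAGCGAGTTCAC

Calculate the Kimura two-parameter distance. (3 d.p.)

Of 25 sites, 1 differences are transitions and 12 are transversions, so P = 1/25 = 0.04 and Q = 12/25 = 0.48.
Under the Kimura two-parameter model, d = −½ ln(1 − 2P − Q) − ¼ ln(1 − 2Q).
1 − 2P − Q = 0.44, giving −½ ln(0.44) = 0.410490.
1 − 2Q = 0.04, giving −¼ ln(0.04) = 0.804719.
d = 0.410490 + 0.804719 = 1.215209.

1.215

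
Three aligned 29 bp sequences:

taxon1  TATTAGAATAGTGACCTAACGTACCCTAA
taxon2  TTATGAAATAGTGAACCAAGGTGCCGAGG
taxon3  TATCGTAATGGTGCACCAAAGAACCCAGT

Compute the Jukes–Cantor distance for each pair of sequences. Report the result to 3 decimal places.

d(taxon1,taxon2) = 0.602, d(taxon1,taxon3) = 0.602, d(taxon2,taxon3) = 0.529

taxon1–taxon2: 12/29 sites differ → p ≈ 0.413793, d = −0.75 ln(1 − 0.551724) = 0.601760 ≈ 0.602.
taxon1–taxon3: 12/29 sites differ → p ≈ 0.413793, d = −0.75 ln(1 − 0.551724) = 0.601760 ≈ 0.602.
taxon2–taxon3: 11/29 sites differ → p ≈ 0.37931, d = −0.75 ln(1 − 0.505747) = 0.528531 ≈ 0.529.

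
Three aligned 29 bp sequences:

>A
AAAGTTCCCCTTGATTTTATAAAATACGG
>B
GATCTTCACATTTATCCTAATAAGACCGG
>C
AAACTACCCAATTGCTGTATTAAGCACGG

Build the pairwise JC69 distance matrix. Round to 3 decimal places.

d(A,B) = 0.683, d(A,C) = 0.529, d(B,C) = 0.602

A–B: 13/29 sites differ → p ≈ 0.448276, d = −0.75 ln(1 − 0.597701) = 0.682920 ≈ 0.683.
A–C: 11/29 sites differ → p ≈ 0.37931, d = −0.75 ln(1 − 0.505747) = 0.528531 ≈ 0.529.
B–C: 12/29 sites differ → p ≈ 0.413793, d = −0.75 ln(1 − 0.551724) = 0.601760 ≈ 0.602.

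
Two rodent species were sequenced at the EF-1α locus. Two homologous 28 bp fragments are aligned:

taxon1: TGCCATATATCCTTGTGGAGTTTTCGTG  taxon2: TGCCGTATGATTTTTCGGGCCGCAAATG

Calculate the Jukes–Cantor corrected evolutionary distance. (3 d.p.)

The sequences differ at 15 of 28 sites, so p = 15/28 ≈ 0.535714.
d = −(3/4) ln(1 − 4p/3) = −0.75 ln(1 − 0.714285) = −0.75 ln(0.285715)
  = −0.75 × (-1.252760) = 0.939570 substitutions/site.

0.940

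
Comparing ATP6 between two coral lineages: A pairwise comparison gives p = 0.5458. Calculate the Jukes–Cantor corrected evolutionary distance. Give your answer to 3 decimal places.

0.976

d = −(3/4) ln(1 − 4p/3) = −0.75 ln(1 − 0.727733) = −0.75 ln(0.272267)
  = −0.75 × (-1.300972) = 0.975729 substitutions/site.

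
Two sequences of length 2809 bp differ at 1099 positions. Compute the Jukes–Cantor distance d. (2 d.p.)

p = 1099/2809 ≈ 0.391242.
d = −(3/4) ln(1 − 4p/3) = −0.75 ln(1 − 0.521656) = −0.75 ln(0.478344)
  = −0.75 × (-0.737425) = 0.553069 substitutions/site.

0.55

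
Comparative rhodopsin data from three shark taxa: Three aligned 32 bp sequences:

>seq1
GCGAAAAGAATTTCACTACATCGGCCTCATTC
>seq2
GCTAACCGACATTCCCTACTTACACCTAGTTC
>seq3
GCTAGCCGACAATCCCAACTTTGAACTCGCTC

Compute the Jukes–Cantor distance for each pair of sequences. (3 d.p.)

seq1–seq2: 12/32 sites differ → p = 0.375, d = −0.75 ln(1 − 0.5) = 0.519860 ≈ 0.520.
seq1–seq3: 15/32 sites differ → p = 0.46875, d = −0.75 ln(1 − 0.625) = 0.735622 ≈ 0.736.
seq2–seq3: 8/32 sites differ → p = 0.25, d = −0.75 ln(1 − 0.333333) = 0.304098 ≈ 0.304.

d(seq1,seq2) = 0.520, d(seq1,seq3) = 0.736, d(seq2,seq3) = 0.304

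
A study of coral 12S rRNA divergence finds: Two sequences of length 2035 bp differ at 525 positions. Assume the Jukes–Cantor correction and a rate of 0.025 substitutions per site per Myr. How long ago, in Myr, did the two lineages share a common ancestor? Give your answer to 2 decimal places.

p = 525/2035 ≈ 0.257985.
d = −(3/4) ln(1 − 4p/3) = −0.75 ln(1 − 0.34398) = −0.75 ln(0.65602)
  = −0.75 × (-0.421564) = 0.316173 substitutions/site.
Under a molecular clock d = 2μt, so t = d/(2μ) = 0.316173 / (2 × 0.025) = 6.32 Myr.

6.32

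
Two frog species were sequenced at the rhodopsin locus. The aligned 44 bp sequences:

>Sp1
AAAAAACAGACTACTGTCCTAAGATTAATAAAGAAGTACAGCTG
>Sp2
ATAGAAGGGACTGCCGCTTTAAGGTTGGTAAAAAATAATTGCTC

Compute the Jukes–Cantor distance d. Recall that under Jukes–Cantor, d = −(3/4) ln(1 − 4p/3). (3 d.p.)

The sequences differ at 18 of 44 sites, so p = 18/44 ≈ 0.409091.
d = −(3/4) ln(1 − 4p/3) = −0.75 ln(1 − 0.545455) = −0.75 ln(0.454545)
  = −0.75 × (-0.788458) = 0.591344 substitutions/site.

0.591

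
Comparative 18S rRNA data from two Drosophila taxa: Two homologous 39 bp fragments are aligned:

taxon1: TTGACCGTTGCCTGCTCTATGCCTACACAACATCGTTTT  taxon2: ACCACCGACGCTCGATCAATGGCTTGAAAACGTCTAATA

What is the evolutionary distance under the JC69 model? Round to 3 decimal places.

0.717

The sequences differ at 18 of 39 sites, so p = 18/39 ≈ 0.461538.
d = −(3/4) ln(1 − 4p/3) = −0.75 ln(1 − 0.615384) = −0.75 ln(0.384616)
  = −0.75 × (-0.955510) = 0.716633 substitutions/site.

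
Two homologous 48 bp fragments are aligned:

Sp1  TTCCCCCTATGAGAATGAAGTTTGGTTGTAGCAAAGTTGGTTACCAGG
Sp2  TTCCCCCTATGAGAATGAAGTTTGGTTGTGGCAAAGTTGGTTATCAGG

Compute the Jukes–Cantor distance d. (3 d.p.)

0.043

The sequences differ at 2 of 48 sites (30, 44), so p = 2/48 ≈ 0.041667.
d = −(3/4) ln(1 − 4p/3) = −0.75 ln(1 − 0.055556) = −0.75 ln(0.944444)
  = −0.75 × (-0.057159) = 0.042869 substitutions/site.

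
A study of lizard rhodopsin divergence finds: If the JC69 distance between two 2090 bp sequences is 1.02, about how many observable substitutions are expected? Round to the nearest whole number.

1165

Invert JC69: p = (3/4)(1 − e^(−4d/3)) = 0.75 × (1 − e^(-1.36)) = 0.75 × (1 − 0.256661) = 0.557504.
Expected differing sites = pL ≈ 0.557504 × 2090 = 1165.18336 ≈ 1165.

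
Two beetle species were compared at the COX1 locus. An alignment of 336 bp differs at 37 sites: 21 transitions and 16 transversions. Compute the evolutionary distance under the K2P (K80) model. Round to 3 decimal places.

0.120

P = 21/336 = 0.0625 and Q = 16/336 ≈ 0.047619.
Under the Kimura two-parameter model, d = −½ ln(1 − 2P − Q) − ¼ ln(1 − 2Q).
1 − 2P − Q = 0.827381, giving −½ ln(0.827381) = 0.094745.
1 − 2Q = 0.904762, giving −¼ ln(0.904762) = 0.025021.
d = 0.094745 + 0.025021 = 0.119766.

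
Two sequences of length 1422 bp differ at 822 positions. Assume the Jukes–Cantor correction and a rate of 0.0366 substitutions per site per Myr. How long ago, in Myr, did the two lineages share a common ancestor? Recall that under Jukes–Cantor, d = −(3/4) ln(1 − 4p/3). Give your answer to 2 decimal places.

p = 822/1422 ≈ 0.578059.
d = −(3/4) ln(1 − 4p/3) = −0.75 ln(1 − 0.770745) = −0.75 ln(0.229255)
  = −0.75 × (-1.472920) = 1.104690 substitutions/site.
Under a molecular clock d = 2μt, so t = d/(2μ) = 1.104690 / (2 × 0.0366) = 15.09 Myr.

15.09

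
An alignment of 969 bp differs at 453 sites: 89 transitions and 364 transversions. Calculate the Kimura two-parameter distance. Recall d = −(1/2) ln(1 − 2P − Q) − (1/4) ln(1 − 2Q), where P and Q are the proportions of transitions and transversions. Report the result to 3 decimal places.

0.758

P = 89/969 ≈ 0.091847 and Q = 364/969 ≈ 0.375645.
Under the Kimura two-parameter model, d = −½ ln(1 − 2P − Q) − ¼ ln(1 − 2Q).
1 − 2P − Q = 0.440661, giving −½ ln(0.440661) = 0.409740.
1 − 2Q = 0.24871, giving −¼ ln(0.24871) = 0.347867.
d = 0.409740 + 0.347867 = 0.757607.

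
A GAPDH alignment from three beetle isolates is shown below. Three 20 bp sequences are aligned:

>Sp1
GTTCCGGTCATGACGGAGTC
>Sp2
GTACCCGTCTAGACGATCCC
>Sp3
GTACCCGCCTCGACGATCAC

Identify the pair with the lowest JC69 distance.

Sp1–Sp2: 8/20 differ, p = 0.400, d = 0.572.
Sp1–Sp3: 9/20 differ, p = 0.450, d = 0.687.
Sp2–Sp3: 3/20 differ, p = 0.150, d = 0.167.
The smallest distance is between Sp2 and Sp3.

Sp2 and Sp3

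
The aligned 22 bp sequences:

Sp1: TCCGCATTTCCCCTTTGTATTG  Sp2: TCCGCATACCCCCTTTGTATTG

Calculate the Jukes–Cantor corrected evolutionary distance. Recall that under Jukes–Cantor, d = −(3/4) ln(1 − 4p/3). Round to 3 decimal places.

The sequences differ at 2 of 22 sites (8, 9), so p = 2/22 ≈ 0.090909.
d = −(3/4) ln(1 − 4p/3) = −0.75 ln(1 − 0.121212) = −0.75 ln(0.878788)
  = −0.75 × (-0.129212) = 0.096909 substitutions/site.

0.097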